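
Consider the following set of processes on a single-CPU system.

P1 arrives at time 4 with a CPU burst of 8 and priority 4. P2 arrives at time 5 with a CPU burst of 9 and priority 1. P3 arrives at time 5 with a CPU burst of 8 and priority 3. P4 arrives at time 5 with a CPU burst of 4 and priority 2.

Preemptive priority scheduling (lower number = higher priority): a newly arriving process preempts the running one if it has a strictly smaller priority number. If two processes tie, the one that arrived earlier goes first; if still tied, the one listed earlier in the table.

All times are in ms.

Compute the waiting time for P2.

Timeline: | idle 0-4 | P1 4-5 | P2 5-14 | P4 14-18 | P3 18-26 | P1 26-33 |
Completion: P1=33  P2=14  P3=26  P4=18
Waiting(P2) = turnaround − burst = 9 − 9 = 0

0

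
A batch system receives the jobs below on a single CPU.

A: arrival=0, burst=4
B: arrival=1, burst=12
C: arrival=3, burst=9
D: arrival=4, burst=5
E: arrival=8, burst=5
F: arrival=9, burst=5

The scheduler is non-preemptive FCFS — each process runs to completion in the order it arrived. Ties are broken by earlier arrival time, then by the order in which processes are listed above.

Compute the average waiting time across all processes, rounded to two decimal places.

Schedule: | A 0-4 | B 4-16 | C 16-25 | D 25-30 | E 30-35 | F 35-40 |
Completion: A=4  B=16  C=25  D=30  E=35  F=40
Waiting times: A=0, B=3, C=13, D=21, E=22, F=26
Average waiting = (0+3+13+21+22+26) / 6 = 85/6 = 14.17

14.17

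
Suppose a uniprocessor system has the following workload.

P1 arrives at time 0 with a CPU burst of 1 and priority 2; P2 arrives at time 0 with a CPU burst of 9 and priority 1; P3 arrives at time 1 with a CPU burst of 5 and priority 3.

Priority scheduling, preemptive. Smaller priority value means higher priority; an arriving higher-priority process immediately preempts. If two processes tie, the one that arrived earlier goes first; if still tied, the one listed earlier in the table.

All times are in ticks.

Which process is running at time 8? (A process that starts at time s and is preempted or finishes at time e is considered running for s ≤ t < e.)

P2

Schedule: | P2 0-9 | P1 9-10 | P3 10-15 |
Completion: P1=10  P2=9  P3=15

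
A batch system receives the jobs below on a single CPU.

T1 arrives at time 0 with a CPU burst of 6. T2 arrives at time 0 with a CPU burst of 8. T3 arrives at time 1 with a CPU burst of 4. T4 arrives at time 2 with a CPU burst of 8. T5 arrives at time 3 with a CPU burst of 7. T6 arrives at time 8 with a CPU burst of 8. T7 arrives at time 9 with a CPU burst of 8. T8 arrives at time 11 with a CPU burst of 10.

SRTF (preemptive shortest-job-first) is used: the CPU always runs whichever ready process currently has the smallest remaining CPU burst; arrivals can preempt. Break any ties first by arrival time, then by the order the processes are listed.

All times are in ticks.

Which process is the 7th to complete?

T7

Gantt: | T1 0-1 | T3 1-5 | T1 5-10 | T5 10-17 | T2 17-25 | T4 25-33 | T6 33-41 | T7 41-49 | T8 49-59 |
Completion: T1=10  T2=25  T3=5  T4=33  T5=17  T6=41  T7=49  T8=59
Finish order: T3 → T1 → T5 → T2 → T4 → T6 → T7 → T8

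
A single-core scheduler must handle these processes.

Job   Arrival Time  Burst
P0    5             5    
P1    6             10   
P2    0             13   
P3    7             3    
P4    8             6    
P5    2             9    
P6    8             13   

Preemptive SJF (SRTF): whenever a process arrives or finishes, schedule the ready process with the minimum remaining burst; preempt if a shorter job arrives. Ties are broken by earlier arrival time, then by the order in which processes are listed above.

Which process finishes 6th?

P2

Schedule: | P2 0-2 | P5 2-5 | P0 5-10 | P3 10-13 | P5 13-19 | P4 19-25 | P1 25-35 | P2 35-46 | P6 46-59 |
Completion: P0=10  P1=35  P2=46  P3=13  P4=25  P5=19  P6=59
Finish order: P0 → P3 → P5 → P4 → P1 → P2 → P6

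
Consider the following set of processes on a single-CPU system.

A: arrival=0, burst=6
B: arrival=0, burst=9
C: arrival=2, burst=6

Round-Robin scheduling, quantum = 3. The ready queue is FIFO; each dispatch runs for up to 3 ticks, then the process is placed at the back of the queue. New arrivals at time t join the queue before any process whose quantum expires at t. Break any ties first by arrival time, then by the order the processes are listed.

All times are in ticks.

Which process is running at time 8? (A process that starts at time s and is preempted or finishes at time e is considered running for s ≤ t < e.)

C

Gantt: | A 0-3 | B 3-6 | C 6-9 | A 9-12 | B 12-15 | C 15-18 | B 18-21 |
Completion: A=12  B=21  C=18
Turnaround (C−A): A=12  B=21  C=16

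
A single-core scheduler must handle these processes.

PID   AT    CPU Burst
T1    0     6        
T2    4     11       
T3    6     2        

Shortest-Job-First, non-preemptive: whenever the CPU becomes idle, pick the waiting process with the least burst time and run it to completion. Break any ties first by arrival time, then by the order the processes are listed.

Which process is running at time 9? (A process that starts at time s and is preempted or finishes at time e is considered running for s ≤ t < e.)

Gantt: | T1 0-6 | T3 6-8 | T2 8-19 |
Completion: T1=6  T2=19  T3=8
Turnaround (C−A): T1=6  T2=15  T3=2

T2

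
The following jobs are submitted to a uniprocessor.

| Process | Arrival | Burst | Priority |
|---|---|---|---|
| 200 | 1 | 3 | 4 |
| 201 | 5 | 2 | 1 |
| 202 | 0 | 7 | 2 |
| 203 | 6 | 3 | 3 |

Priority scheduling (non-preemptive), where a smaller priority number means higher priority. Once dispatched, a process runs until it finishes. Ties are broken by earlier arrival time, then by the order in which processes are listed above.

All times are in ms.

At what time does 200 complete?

Gantt: | 202 0-7 | 201 7-9 | 203 9-12 | 200 12-15 |
Completion: 200=15  201=9  202=7  203=12

15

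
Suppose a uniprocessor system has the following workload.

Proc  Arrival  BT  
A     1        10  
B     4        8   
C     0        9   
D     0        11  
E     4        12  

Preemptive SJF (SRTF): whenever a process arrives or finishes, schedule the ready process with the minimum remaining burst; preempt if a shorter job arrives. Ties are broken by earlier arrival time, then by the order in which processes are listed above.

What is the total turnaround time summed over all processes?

132

Gantt: | C 0-9 | B 9-17 | A 17-27 | D 27-38 | E 38-50 |
Completion: A=27  B=17  C=9  D=38  E=50
Turnaround = completion − arrival: A=26, B=13, C=9, D=38, E=46
Total turnaround = 26 + 13 + 9 + 38 + 46 = 132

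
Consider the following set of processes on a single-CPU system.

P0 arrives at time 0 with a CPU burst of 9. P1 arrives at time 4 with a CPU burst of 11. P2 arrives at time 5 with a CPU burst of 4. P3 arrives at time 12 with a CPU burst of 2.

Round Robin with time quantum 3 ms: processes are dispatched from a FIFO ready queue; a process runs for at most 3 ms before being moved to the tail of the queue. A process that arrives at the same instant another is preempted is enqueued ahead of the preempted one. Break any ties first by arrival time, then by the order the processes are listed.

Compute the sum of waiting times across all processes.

Gantt: | P0 0-6 | P1 6-9 | P2 9-12 | P0 12-15 | P1 15-18 | P3 18-20 | P2 20-21 | P1 21-26 |
Completion: P0=15  P1=26  P2=21  P3=20
Turnaround (C−A): P0=15  P1=22  P2=16  P3=8
Waiting = turnaround − burst: P0=6, P1=11, P2=12, P3=6
Total waiting = 6 + 11 + 12 + 6 = 35

35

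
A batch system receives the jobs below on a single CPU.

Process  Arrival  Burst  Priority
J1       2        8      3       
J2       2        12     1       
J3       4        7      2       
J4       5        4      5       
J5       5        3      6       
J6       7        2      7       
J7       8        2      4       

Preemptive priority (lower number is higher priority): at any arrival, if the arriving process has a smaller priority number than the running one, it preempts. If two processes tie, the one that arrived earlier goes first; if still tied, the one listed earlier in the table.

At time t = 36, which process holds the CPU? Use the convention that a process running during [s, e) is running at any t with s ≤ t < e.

J5

Gantt: | idle 0-2 | J2 2-14 | J3 14-21 | J1 21-29 | J7 29-31 | J4 31-35 | J5 35-38 | J6 38-40 |
Completion: J1=29  J2=14  J3=21  J4=35  J5=38  J6=40  J7=31
Turnaround (C−A): J1=27  J2=12  J3=17  J4=30  J5=33  J6=33  J7=23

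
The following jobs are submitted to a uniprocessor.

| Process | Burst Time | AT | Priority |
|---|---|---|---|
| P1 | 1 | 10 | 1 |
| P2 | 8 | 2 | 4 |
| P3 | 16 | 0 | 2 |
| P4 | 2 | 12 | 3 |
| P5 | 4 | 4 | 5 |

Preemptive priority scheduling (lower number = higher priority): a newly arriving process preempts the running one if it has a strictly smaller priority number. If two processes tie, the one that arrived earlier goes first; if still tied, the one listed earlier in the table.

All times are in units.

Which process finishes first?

P1

Gantt: | P3 0-10 | P1 10-11 | P3 11-17 | P4 17-19 | P2 19-27 | P5 27-31 |
Completion: P1=11  P2=27  P3=17  P4=19  P5=31
Turnaround (C−A): P1=1  P2=25  P3=17  P4=7  P5=27
Finish order: P1 → P3 → P4 → P2 → P5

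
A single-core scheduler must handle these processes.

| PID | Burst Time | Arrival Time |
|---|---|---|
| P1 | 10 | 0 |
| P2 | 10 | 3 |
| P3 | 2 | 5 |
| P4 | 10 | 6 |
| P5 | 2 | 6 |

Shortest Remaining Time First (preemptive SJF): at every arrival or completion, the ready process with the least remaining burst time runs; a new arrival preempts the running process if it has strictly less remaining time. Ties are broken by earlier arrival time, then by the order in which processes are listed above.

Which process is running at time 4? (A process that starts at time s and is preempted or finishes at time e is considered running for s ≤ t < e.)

P1

Gantt: | P1 0-5 | P3 5-7 | P5 7-9 | P1 9-14 | P2 14-24 | P4 24-34 |
Completion: P1=14  P2=24  P3=7  P4=34  P5=9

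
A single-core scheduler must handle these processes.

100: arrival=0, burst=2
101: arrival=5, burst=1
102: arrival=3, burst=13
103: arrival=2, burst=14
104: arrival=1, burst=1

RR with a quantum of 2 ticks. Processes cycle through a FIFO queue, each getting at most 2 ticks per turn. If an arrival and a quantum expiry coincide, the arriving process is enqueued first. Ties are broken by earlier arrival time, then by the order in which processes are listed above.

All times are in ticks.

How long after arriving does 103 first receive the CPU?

1

Timeline: | 100 0-2 | 104 2-3 | 103 3-5 | 102 5-7 | 101 7-8 | 103 8-10 | 102 10-12 | 103 12-14 | 102 14-16 | 103 16-18 | 102 18-20 | 103 20-22 | 102 22-24 | 103 24-26 | 102 26-28 | 103 28-30 | 102 30-31 |
Completion: 100=2  101=8  102=31  103=30  104=3
Response(103) = first start − arrival = 3 − 2 = 1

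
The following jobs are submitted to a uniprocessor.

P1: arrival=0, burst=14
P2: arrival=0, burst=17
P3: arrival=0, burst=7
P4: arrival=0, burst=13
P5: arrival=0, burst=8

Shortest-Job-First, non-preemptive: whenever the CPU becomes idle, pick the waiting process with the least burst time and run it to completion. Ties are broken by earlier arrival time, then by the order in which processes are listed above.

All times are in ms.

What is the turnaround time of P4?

28

Timeline: | P3 0-7 | P5 7-15 | P4 15-28 | P1 28-42 | P2 42-59 |
Completion: P1=42  P2=59  P3=7  P4=28  P5=15
Turnaround (C−A): P1=42  P2=59  P3=7  P4=28  P5=15
Turnaround(P4) = completion − arrival = 28 − 0 = 28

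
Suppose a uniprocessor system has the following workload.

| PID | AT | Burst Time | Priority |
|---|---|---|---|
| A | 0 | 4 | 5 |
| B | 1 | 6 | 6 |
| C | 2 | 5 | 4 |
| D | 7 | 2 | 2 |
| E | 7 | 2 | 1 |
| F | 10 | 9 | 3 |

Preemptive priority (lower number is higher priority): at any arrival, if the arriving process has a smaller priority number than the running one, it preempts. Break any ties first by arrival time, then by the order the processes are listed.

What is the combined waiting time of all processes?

42

Timeline: | A 0-2 | C 2-7 | E 7-9 | D 9-11 | F 11-20 | A 20-22 | B 22-28 |
Completion: A=22  B=28  C=7  D=11  E=9  F=20
Turnaround (C−A): A=22  B=27  C=5  D=4  E=2  F=10
Waiting = turnaround − burst: A=18, B=21, C=0, D=2, E=0, F=1
Total waiting = 18 + 21 + 0 + 2 + 0 + 1 = 42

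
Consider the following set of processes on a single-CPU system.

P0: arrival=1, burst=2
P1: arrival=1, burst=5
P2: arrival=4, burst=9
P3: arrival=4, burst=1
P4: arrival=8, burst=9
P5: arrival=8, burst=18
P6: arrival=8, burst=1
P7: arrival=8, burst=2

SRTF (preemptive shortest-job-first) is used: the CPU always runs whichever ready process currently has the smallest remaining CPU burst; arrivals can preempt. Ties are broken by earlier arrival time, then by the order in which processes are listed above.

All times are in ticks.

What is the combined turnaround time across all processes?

96

Gantt: | idle 0-1 | P0 1-3 | P1 3-4 | P3 4-5 | P1 5-9 | P6 9-10 | P7 10-12 | P2 12-21 | P4 21-30 | P5 30-48 |
Completion: P0=3  P1=9  P2=21  P3=5  P4=30  P5=48  P6=10  P7=12
Turnaround = completion − arrival: P0=2, P1=8, P2=17, P3=1, P4=22, P5=40, P6=2, P7=4
Total turnaround = 2 + 8 + 17 + 1 + 22 + 40 + 2 + 4 = 96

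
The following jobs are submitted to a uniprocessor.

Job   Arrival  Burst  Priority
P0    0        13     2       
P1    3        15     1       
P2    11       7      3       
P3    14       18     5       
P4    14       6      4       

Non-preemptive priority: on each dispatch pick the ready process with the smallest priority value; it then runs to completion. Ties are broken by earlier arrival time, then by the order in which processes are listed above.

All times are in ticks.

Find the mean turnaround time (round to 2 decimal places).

26.80

Timeline: | P0 0-13 | P1 13-28 | P2 28-35 | P4 35-41 | P3 41-59 |
Completion: P0=13  P1=28  P2=35  P3=59  P4=41
Turnaround times: P0=13, P1=25, P2=24, P3=45, P4=27
Average turnaround = (13+25+24+45+27) / 5 = 134/5 = 26.80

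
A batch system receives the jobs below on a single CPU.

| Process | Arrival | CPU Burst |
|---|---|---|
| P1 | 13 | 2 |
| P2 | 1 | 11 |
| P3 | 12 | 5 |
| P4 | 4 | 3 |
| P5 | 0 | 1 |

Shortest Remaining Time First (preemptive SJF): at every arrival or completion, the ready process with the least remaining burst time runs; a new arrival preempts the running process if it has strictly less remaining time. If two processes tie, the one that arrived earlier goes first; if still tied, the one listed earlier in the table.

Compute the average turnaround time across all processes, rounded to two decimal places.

6.40

Schedule: | P5 0-1 | P2 1-4 | P4 4-7 | P2 7-15 | P1 15-17 | P3 17-22 |
Completion: P1=17  P2=15  P3=22  P4=7  P5=1
Turnaround (C−A): P1=4  P2=14  P3=10  P4=3  P5=1
Turnaround times: P1=4, P2=14, P3=10, P4=3, P5=1
Average turnaround = (4+14+10+3+1) / 5 = 32/5 = 6.40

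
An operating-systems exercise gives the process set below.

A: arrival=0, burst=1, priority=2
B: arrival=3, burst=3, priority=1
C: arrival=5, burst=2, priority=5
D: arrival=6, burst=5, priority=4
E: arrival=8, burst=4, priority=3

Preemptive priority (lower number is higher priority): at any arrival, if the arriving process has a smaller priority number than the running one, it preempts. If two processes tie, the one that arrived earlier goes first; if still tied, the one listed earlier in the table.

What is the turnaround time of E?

4

Timeline: | A 0-1 | idle 1-3 | B 3-6 | D 6-8 | E 8-12 | D 12-15 | C 15-17 |
Completion: A=1  B=6  C=17  D=15  E=12
Turnaround (C−A): A=1  B=3  C=12  D=9  E=4
Turnaround(E) = completion − arrival = 12 − 8 = 4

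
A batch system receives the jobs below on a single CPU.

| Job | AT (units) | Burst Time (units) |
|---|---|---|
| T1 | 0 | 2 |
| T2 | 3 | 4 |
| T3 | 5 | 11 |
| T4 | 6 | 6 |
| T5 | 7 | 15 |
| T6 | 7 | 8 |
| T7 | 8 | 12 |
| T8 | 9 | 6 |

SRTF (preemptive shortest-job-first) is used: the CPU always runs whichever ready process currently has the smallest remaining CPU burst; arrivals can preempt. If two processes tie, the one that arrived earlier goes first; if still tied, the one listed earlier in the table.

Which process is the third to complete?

T4

Gantt: | T1 0-2 | idle 2-3 | T2 3-7 | T4 7-13 | T8 13-19 | T6 19-27 | T3 27-38 | T7 38-50 | T5 50-65 |
Completion: T1=2  T2=7  T3=38  T4=13  T5=65  T6=27  T7=50  T8=19
Finish order: T1 → T2 → T4 → T8 → T6 → T3 → T7 → T5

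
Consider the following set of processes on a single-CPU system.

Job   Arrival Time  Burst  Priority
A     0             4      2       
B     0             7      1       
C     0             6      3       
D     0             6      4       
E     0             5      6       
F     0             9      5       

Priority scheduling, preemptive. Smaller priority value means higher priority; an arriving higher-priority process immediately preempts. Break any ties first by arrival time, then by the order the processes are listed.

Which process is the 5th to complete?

Timeline: | B 0-7 | A 7-11 | C 11-17 | D 17-23 | F 23-32 | E 32-37 |
Completion: A=11  B=7  C=17  D=23  E=37  F=32
Turnaround (C−A): A=11  B=7  C=17  D=23  E=37  F=32
Finish order: B → A → C → D → F → E

F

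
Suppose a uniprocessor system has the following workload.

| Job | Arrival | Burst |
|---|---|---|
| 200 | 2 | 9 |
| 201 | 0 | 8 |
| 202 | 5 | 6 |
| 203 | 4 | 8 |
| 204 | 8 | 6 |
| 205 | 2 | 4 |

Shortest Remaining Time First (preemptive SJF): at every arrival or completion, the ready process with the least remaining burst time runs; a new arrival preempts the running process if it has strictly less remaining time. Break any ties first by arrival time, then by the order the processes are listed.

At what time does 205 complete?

Schedule: | 201 0-2 | 205 2-6 | 201 6-12 | 202 12-18 | 204 18-24 | 203 24-32 | 200 32-41 |
Completion: 200=41  201=12  202=18  203=32  204=24  205=6

6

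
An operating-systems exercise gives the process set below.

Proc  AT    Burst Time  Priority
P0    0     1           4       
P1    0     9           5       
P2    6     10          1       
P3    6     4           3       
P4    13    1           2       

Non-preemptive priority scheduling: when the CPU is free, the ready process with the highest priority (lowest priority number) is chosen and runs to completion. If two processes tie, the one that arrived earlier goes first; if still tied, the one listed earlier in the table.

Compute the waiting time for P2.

4

Gantt: | P0 0-1 | P1 1-10 | P2 10-20 | P4 20-21 | P3 21-25 |
Completion: P0=1  P1=10  P2=20  P3=25  P4=21
Waiting(P2) = turnaround − burst = 14 − 10 = 4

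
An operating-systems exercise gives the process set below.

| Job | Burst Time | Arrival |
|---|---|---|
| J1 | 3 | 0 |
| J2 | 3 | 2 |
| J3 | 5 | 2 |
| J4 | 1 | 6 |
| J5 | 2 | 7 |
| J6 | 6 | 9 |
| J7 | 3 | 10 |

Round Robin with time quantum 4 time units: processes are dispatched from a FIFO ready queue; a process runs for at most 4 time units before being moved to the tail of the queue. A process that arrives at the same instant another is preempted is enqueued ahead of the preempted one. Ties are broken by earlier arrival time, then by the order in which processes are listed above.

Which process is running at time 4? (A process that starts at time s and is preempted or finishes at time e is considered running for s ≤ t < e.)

J2

Gantt: | J1 0-3 | J2 3-6 | J3 6-10 | J4 10-11 | J5 11-13 | J6 13-17 | J7 17-20 | J3 20-21 | J6 21-23 |
Completion: J1=3  J2=6  J3=21  J4=11  J5=13  J6=23  J7=20
Turnaround (C−A): J1=3  J2=4  J3=19  J4=5  J5=6  J6=14  J7=10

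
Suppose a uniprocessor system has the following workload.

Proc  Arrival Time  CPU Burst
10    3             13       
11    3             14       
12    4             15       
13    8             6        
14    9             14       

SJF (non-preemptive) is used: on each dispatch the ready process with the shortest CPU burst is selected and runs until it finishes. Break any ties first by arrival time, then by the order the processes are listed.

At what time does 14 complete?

Timeline: | idle 0-3 | 10 3-16 | 13 16-22 | 11 22-36 | 14 36-50 | 12 50-65 |
Completion: 10=16  11=36  12=65  13=22  14=50
Turnaround (C−A): 10=13  11=33  12=61  13=14  14=41

50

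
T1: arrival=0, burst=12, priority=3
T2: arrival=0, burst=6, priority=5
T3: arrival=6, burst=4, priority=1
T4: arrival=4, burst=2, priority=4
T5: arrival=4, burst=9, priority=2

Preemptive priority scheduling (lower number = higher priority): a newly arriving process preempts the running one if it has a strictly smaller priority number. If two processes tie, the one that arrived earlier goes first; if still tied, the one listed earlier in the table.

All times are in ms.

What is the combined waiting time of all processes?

Schedule: | T1 0-4 | T5 4-6 | T3 6-10 | T5 10-17 | T1 17-25 | T4 25-27 | T2 27-33 |
Completion: T1=25  T2=33  T3=10  T4=27  T5=17
Waiting = turnaround − burst: T1=13, T2=27, T3=0, T4=21, T5=4
Total waiting = 13 + 27 + 0 + 21 + 4 = 65

65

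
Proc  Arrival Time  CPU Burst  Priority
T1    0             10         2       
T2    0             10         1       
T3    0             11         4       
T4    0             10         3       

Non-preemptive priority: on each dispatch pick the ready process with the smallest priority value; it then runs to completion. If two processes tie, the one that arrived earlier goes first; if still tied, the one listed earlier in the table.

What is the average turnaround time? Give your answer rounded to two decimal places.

25.25

Schedule: | T2 0-10 | T1 10-20 | T4 20-30 | T3 30-41 |
Completion: T1=20  T2=10  T3=41  T4=30
Turnaround (C−A): T1=20  T2=10  T3=41  T4=30
Turnaround times: T1=20, T2=10, T3=41, T4=30
Average turnaround = (20+10+41+30) / 4 = 101/4 = 25.25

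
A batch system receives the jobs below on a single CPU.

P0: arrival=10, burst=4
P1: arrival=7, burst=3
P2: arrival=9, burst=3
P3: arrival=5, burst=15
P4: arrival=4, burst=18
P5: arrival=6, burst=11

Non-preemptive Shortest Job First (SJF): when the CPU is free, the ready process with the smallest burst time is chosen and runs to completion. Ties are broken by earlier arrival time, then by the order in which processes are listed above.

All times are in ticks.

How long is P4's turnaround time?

18

Schedule: | idle 0-4 | P4 4-22 | P1 22-25 | P2 25-28 | P0 28-32 | P5 32-43 | P3 43-58 |
Completion: P0=32  P1=25  P2=28  P3=58  P4=22  P5=43
Turnaround(P4) = completion − arrival = 22 − 4 = 18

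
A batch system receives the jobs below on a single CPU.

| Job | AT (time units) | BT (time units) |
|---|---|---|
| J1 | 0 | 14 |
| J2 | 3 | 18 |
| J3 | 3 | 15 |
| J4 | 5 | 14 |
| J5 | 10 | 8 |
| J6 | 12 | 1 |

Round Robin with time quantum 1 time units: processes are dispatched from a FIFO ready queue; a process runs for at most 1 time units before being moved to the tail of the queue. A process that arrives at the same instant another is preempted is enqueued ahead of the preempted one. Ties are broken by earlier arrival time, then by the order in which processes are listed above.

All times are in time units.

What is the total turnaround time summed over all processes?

292

Gantt: | J1 0-3 | J2 3-4 | J3 4-5 | J1 5-6 | J2 6-7 | J4 7-8 | J3 8-9 | J1 9-10 | J2 10-11 | J4 11-12 | J3 12-13 | J5 13-14 | J1 14-15 | J2 15-16 | J6 16-17 | J4 17-18 | J3 18-19 | J5 19-20 | J1 20-21 | J2 21-22 | J4 22-23 | J3 23-24 | J5 24-25 | J1 25-26 | J2 26-27 | J4 27-28 | J3 28-29 | J5 29-30 | J1 30-31 | J2 31-32 | J4 32-33 | J3 33-34 | J5 34-35 | J1 35-36 | J2 36-37 | J4 37-38 | J3 38-39 | J5 39-40 | J1 40-41 | J2 41-42 | J4 42-43 | J3 43-44 | J5 44-45 | J1 45-46 | J2 46-47 | J4 47-48 | J3 48-49 | J5 49-50 | J1 50-51 | J2 51-52 | J4 52-53 | J3 53-54 | J1 54-55 | J2 55-56 | J4 56-57 | J3 57-58 | J2 58-59 | J4 59-60 | J3 60-61 | J2 61-62 | J4 62-63 | J3 63-64 | J2 64-65 | J4 65-66 | J3 66-67 | J2 67-70 |
Completion: J1=55  J2=70  J3=67  J4=66  J5=50  J6=17
Turnaround (C−A): J1=55  J2=67  J3=64  J4=61  J5=40  J6=5
Turnaround = completion − arrival: J1=55, J2=67, J3=64, J4=61, J5=40, J6=5
Total turnaround = 55 + 67 + 64 + 61 + 40 + 5 = 292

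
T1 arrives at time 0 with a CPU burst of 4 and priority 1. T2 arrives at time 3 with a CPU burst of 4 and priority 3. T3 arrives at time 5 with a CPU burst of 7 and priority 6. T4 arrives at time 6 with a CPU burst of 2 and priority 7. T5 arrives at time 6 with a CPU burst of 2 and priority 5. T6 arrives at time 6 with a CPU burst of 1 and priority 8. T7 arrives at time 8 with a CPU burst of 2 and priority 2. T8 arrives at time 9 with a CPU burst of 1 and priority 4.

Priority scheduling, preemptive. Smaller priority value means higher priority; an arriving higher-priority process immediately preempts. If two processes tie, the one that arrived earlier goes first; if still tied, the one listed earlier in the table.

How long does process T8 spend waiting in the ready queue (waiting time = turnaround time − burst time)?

Schedule: | T1 0-4 | T2 4-8 | T7 8-10 | T8 10-11 | T5 11-13 | T3 13-20 | T4 20-22 | T6 22-23 |
Completion: T1=4  T2=8  T3=20  T4=22  T5=13  T6=23  T7=10  T8=11
Waiting(T8) = turnaround − burst = 2 − 1 = 1

1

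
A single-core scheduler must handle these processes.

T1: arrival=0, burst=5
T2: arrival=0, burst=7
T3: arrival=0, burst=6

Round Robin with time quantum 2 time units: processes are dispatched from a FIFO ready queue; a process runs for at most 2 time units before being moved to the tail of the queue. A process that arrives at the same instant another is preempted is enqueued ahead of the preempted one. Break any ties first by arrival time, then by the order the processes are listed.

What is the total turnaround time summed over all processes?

48

Timeline: | T1 0-2 | T2 2-4 | T3 4-6 | T1 6-8 | T2 8-10 | T3 10-12 | T1 12-13 | T2 13-15 | T3 15-17 | T2 17-18 |
Completion: T1=13  T2=18  T3=17
Turnaround (C−A): T1=13  T2=18  T3=17
Turnaround = completion − arrival: T1=13, T2=18, T3=17
Total turnaround = 13 + 18 + 17 = 48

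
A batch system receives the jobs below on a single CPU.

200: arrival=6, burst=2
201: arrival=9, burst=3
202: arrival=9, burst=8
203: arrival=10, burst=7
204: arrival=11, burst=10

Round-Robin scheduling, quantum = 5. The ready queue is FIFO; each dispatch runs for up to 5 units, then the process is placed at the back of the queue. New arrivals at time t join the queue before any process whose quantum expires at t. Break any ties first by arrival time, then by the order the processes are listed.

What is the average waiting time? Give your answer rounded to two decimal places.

8.80

Schedule: | idle 0-6 | 200 6-8 | idle 8-9 | 201 9-12 | 202 12-17 | 203 17-22 | 204 22-27 | 202 27-30 | 203 30-32 | 204 32-37 |
Completion: 200=8  201=12  202=30  203=32  204=37
Waiting times: 200=0, 201=0, 202=13, 203=15, 204=16
Average waiting = (0+0+13+15+16) / 5 = 44/5 = 8.80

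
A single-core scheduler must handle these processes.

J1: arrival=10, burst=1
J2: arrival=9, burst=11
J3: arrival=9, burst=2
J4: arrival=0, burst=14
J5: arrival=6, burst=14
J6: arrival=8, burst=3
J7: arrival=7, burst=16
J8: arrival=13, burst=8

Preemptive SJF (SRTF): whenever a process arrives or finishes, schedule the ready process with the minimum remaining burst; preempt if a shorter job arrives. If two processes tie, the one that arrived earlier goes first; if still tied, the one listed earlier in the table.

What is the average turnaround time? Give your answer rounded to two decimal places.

Gantt: | J4 0-8 | J6 8-11 | J1 11-12 | J3 12-14 | J4 14-20 | J8 20-28 | J2 28-39 | J5 39-53 | J7 53-69 |
Completion: J1=12  J2=39  J3=14  J4=20  J5=53  J6=11  J7=69  J8=28
Turnaround times: J1=2, J2=30, J3=5, J4=20, J5=47, J6=3, J7=62, J8=15
Average turnaround = (2+30+5+20+47+3+62+15) / 8 = 184/8 = 23.00

23.00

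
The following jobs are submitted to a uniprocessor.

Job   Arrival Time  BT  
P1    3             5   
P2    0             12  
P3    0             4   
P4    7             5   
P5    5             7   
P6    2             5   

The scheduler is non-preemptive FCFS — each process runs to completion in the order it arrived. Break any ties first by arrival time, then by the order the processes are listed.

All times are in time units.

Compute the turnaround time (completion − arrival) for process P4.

Timeline: | P2 0-12 | P3 12-16 | P6 16-21 | P1 21-26 | P5 26-33 | P4 33-38 |
Completion: P1=26  P2=12  P3=16  P4=38  P5=33  P6=21
Turnaround (C−A): P1=23  P2=12  P3=16  P4=31  P5=28  P6=19
Turnaround(P4) = completion − arrival = 38 − 7 = 31

31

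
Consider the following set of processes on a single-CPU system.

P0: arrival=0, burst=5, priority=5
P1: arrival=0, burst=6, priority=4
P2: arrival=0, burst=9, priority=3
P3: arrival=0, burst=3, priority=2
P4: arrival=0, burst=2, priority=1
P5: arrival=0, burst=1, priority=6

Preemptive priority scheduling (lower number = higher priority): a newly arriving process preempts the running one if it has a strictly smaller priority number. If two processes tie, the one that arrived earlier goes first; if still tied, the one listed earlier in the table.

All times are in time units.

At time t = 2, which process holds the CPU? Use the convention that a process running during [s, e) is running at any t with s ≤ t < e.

Schedule: | P4 0-2 | P3 2-5 | P2 5-14 | P1 14-20 | P0 20-25 | P5 25-26 |
Completion: P0=25  P1=20  P2=14  P3=5  P4=2  P5=26
Turnaround (C−A): P0=25  P1=20  P2=14  P3=5  P4=2  P5=26

P3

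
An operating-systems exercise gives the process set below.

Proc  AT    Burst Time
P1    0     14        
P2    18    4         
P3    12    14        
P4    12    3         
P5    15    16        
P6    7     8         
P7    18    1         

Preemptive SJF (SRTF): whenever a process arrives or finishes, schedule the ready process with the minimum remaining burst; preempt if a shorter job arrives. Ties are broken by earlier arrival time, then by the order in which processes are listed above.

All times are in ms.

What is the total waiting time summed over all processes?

65

Schedule: | P1 0-14 | P4 14-17 | P6 17-18 | P7 18-19 | P2 19-23 | P6 23-30 | P3 30-44 | P5 44-60 |
Completion: P1=14  P2=23  P3=44  P4=17  P5=60  P6=30  P7=19
Turnaround (C−A): P1=14  P2=5  P3=32  P4=5  P5=45  P6=23  P7=1
Waiting = turnaround − burst: P1=0, P2=1, P3=18, P4=2, P5=29, P6=15, P7=0
Total waiting = 0 + 1 + 18 + 2 + 29 + 15 + 0 = 65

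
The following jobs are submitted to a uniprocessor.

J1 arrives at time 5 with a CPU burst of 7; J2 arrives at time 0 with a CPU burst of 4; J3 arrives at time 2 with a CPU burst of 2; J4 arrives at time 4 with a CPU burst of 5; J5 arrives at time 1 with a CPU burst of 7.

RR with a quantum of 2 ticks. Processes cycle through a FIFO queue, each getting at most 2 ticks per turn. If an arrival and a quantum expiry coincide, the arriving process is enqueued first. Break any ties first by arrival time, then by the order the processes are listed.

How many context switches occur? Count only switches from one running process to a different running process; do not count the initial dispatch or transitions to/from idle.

Schedule: | J2 0-2 | J5 2-4 | J3 4-6 | J2 6-8 | J4 8-10 | J5 10-12 | J1 12-14 | J4 14-16 | J5 16-18 | J1 18-20 | J4 20-21 | J5 21-22 | J1 22-25 |
Completion: J1=25  J2=8  J3=6  J4=21  J5=22
Turnaround (C−A): J1=20  J2=8  J3=4  J4=17  J5=21

12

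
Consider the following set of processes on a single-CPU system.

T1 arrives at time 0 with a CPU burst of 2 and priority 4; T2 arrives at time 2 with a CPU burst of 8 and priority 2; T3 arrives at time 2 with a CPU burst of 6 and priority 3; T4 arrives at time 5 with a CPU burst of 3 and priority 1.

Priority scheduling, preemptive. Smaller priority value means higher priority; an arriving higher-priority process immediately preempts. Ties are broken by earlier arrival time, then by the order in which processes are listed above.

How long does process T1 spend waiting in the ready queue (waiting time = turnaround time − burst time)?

Gantt: | T1 0-2 | T2 2-5 | T4 5-8 | T2 8-13 | T3 13-19 |
Completion: T1=2  T2=13  T3=19  T4=8
Waiting(T1) = turnaround − burst = 2 − 2 = 0

0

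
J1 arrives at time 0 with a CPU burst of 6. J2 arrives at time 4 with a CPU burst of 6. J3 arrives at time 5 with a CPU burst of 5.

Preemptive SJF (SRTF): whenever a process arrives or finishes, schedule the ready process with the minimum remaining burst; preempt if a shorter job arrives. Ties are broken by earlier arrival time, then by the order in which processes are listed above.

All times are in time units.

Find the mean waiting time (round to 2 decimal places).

Schedule: | J1 0-6 | J3 6-11 | J2 11-17 |
Completion: J1=6  J2=17  J3=11
Turnaround (C−A): J1=6  J2=13  J3=6
Waiting times: J1=0, J2=7, J3=1
Average waiting = (0+7+1) / 3 = 8/3 = 2.67

2.67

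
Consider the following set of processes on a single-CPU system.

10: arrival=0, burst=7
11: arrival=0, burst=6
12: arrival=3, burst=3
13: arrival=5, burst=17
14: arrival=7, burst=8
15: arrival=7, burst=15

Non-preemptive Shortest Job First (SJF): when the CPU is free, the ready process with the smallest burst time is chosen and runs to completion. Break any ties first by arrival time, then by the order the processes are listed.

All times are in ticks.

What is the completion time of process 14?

Gantt: | 11 0-6 | 12 6-9 | 10 9-16 | 14 16-24 | 15 24-39 | 13 39-56 |
Completion: 10=16  11=6  12=9  13=56  14=24  15=39
Turnaround (C−A): 10=16  11=6  12=6  13=51  14=17  15=32

24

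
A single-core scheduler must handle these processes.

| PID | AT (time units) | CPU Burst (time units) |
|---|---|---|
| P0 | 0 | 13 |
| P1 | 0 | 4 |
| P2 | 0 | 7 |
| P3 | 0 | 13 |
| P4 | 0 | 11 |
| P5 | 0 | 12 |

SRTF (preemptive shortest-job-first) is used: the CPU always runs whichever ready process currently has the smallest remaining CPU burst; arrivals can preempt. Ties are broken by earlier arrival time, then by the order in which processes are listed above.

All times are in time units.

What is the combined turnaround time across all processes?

178

Timeline: | P1 0-4 | P2 4-11 | P4 11-22 | P5 22-34 | P0 34-47 | P3 47-60 |
Completion: P0=47  P1=4  P2=11  P3=60  P4=22  P5=34
Turnaround = completion − arrival: P0=47, P1=4, P2=11, P3=60, P4=22, P5=34
Total turnaround = 47 + 4 + 11 + 60 + 22 + 34 = 178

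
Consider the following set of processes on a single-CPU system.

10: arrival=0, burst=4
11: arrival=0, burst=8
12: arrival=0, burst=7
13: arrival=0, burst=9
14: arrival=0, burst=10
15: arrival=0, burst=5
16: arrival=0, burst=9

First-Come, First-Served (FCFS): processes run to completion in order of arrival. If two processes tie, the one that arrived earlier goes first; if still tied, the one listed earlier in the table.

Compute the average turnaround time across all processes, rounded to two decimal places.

28.00

Timeline: | 10 0-4 | 11 4-12 | 12 12-19 | 13 19-28 | 14 28-38 | 15 38-43 | 16 43-52 |
Completion: 10=4  11=12  12=19  13=28  14=38  15=43  16=52
Turnaround times: 10=4, 11=12, 12=19, 13=28, 14=38, 15=43, 16=52
Average turnaround = (4+12+19+28+38+43+52) / 7 = 196/7 = 28.00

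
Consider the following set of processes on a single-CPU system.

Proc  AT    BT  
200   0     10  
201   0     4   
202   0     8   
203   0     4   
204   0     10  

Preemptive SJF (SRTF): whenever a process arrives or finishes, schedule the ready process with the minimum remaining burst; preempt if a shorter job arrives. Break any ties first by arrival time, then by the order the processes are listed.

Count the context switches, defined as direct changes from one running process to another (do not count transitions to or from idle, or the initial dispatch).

Gantt: | 201 0-4 | 203 4-8 | 202 8-16 | 200 16-26 | 204 26-36 |
Completion: 200=26  201=4  202=16  203=8  204=36

4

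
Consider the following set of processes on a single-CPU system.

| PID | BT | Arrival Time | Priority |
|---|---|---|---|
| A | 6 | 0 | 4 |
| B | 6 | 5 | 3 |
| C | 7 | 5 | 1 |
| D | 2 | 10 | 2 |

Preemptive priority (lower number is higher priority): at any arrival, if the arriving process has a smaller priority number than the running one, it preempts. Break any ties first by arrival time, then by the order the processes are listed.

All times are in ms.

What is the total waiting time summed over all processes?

26

Schedule: | A 0-5 | C 5-12 | D 12-14 | B 14-20 | A 20-21 |
Completion: A=21  B=20  C=12  D=14
Waiting = turnaround − burst: A=15, B=9, C=0, D=2
Total waiting = 15 + 9 + 0 + 2 = 26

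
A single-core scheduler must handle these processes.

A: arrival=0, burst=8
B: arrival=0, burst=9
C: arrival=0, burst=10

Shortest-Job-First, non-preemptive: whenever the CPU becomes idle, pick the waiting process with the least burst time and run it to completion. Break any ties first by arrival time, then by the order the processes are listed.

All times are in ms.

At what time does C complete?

Schedule: | A 0-8 | B 8-17 | C 17-27 |
Completion: A=8  B=17  C=27

27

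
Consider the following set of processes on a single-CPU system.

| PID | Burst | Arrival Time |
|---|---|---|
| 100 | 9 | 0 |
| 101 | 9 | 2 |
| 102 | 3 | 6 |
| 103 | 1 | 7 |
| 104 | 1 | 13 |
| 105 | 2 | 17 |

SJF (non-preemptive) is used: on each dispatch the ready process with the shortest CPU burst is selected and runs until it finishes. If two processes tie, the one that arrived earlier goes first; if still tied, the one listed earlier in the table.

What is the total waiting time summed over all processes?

24

Schedule: | 100 0-9 | 103 9-10 | 102 10-13 | 104 13-14 | 101 14-23 | 105 23-25 |
Completion: 100=9  101=23  102=13  103=10  104=14  105=25
Waiting = turnaround − burst: 100=0, 101=12, 102=4, 103=2, 104=0, 105=6
Total waiting = 0 + 12 + 4 + 2 + 0 + 6 = 24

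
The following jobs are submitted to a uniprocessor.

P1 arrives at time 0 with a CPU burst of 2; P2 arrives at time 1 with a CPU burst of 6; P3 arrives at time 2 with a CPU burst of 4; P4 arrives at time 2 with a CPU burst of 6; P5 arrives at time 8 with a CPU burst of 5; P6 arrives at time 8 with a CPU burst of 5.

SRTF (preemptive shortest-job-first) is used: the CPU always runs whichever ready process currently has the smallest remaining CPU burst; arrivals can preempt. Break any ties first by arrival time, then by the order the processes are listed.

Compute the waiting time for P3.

0

Schedule: | P1 0-2 | P3 2-6 | P2 6-12 | P5 12-17 | P6 17-22 | P4 22-28 |
Completion: P1=2  P2=12  P3=6  P4=28  P5=17  P6=22
Waiting(P3) = turnaround − burst = 4 − 4 = 0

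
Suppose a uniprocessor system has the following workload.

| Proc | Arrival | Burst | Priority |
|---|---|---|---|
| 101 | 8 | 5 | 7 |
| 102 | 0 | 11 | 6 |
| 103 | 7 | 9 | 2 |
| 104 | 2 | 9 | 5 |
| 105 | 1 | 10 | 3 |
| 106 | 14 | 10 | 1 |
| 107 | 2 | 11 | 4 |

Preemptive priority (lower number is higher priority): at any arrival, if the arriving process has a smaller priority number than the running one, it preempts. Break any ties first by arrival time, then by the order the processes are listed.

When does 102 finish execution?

Timeline: | 102 0-1 | 105 1-7 | 103 7-14 | 106 14-24 | 103 24-26 | 105 26-30 | 107 30-41 | 104 41-50 | 102 50-60 | 101 60-65 |
Completion: 101=65  102=60  103=26  104=50  105=30  106=24  107=41

60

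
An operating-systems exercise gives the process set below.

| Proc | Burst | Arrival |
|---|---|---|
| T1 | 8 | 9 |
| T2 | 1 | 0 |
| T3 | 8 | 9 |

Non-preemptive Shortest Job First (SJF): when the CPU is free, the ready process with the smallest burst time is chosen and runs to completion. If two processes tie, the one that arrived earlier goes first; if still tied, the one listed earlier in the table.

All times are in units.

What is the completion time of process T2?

Schedule: | T2 0-1 | idle 1-9 | T1 9-17 | T3 17-25 |
Completion: T1=17  T2=1  T3=25
Turnaround (C−A): T1=8  T2=1  T3=16

1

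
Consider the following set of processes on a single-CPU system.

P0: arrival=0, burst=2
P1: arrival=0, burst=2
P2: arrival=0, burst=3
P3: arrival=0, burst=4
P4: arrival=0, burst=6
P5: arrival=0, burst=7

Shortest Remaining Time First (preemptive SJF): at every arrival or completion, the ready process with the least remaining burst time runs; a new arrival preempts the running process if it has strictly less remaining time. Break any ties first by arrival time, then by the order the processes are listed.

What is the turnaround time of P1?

4

Schedule: | P0 0-2 | P1 2-4 | P2 4-7 | P3 7-11 | P4 11-17 | P5 17-24 |
Completion: P0=2  P1=4  P2=7  P3=11  P4=17  P5=24
Turnaround (C−A): P0=2  P1=4  P2=7  P3=11  P4=17  P5=24
Turnaround(P1) = completion − arrival = 4 − 0 = 4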